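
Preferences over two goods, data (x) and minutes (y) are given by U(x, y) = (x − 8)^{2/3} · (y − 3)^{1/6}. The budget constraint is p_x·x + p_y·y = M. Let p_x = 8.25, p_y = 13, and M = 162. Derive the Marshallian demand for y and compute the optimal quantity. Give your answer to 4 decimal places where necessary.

Let x' = x−8, y' = y−3. MRS = 4·y'/x' = p_x/p_y.
After buying the subsistence bundle (8, 3), a share 0.8 of the remaining income goes to x: x* = 8 + 0.8·(M − 8p_x − 3p_y)/p_x.
Discretionary income = 162 − 8·8.25 − 3·13 = 57; y* = 3 + 0.2·57/13 = 3.8769.

y* = 3.8769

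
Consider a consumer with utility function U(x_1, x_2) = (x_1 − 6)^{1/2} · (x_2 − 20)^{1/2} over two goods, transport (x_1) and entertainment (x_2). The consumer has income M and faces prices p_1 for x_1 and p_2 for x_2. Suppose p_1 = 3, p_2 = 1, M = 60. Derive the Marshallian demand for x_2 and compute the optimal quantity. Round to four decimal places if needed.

Discretionary income = 60 − 6·3 − 20·1 = 22; x_2* = 20 + 0.5·22/1 = 31.

x_2* = 31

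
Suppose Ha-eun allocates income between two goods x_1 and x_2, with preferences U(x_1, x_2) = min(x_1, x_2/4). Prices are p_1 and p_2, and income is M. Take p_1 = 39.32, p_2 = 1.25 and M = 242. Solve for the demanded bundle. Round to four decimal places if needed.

x_1* = 5.4603, x_2* = 21.8412

Demand: x_1*(p_1,p_2,M) = M/(p_1 + 4·p_2), x_2* = 4·M/(p_1 + 4·p_2).
Here 39.32 + 4·1.25 = 44.32, giving x_1* = 5.4603 and x_2* = 21.8412.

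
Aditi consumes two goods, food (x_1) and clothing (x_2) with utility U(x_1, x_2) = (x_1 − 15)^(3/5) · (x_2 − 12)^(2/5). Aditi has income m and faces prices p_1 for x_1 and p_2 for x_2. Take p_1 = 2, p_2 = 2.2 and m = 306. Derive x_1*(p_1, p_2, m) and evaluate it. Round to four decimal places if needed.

x_1* = 89.88

MRS = (3/2)·(x_2−12)/(x_1−15). Tangency with p_1/p_2 gives x_2−12 = (2/3)·(p_1/p_2)·(x_1−15).
After buying the subsistence bundle (15, 12), a share 0.6 of the remaining income goes to x_1: x_1* = 15 + 0.6·(m − 15p_1 − 12p_2)/p_1.
Discretionary income = 306 − 15·2 − 12·2.2 = 249.6; x_1* = 15 + 0.6·249.6/2 = 89.88.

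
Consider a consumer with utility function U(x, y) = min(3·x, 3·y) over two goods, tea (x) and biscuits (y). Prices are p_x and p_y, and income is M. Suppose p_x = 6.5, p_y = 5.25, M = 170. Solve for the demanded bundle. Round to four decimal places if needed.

x* = 14.4681, y* = 14.4681

Demand: x*(p_x,p_y,M) = 3·M/(3·p_x + 3·p_y), y* = 3·M/(3·p_x + 3·p_y).
Here 3·6.5 + 3·5.25 = 35.25, giving x* = 14.4681 and y* = 14.4681.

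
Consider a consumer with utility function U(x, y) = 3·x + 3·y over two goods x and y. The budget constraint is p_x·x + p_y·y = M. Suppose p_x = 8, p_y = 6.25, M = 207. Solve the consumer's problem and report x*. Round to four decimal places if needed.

Linear utility — the consumer picks whichever good has higher MU/price: 3/8 = 0.375 vs 3/6.25 = 0.48.
y gives more utility per dollar, so spend all income on y: y* = M/p_y, x* = 0.
Numerically: x* = 0, y* = 33.12.

x* = 0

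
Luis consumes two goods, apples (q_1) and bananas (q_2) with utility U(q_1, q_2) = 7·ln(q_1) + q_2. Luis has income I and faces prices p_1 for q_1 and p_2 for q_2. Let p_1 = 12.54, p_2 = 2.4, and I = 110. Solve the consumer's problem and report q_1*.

Set MRS = p_1/p_2: (7/q_1)/1 = p_1/p_2.
So q_1*(p_1,p_2) = 7·p_2/p_1, independent of income; and q_2* = (I − 7·p_2)/p_2.
At the given prices: q_1* = 7·2.4/12.54 = 1.3397.

q_1* = 1.3397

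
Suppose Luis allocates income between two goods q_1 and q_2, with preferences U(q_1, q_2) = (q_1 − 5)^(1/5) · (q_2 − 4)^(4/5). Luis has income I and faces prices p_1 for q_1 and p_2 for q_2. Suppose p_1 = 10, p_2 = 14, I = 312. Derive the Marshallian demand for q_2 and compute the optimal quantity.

MRS = (1/4)·(q_2−4)/(q_1−5). Tangency with p_1/p_2 gives q_2−4 = 4·(p_1/p_2)·(q_1−5).
After buying the subsistence bundle (5, 4), a share 0.2 of the remaining income goes to q_1: q_1* = 5 + 0.2·(I − 5p_1 − 4p_2)/p_1.
Discretionary income = 312 − 5·10 − 4·14 = 206; q_2* = 4 + 0.8·206/14 = 15.7714.

q_2* = 15.7714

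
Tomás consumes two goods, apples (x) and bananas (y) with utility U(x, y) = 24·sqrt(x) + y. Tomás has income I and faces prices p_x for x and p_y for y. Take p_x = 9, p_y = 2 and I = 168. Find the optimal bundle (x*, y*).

x* = 7.1111, y* = 52

Plugging in: x* = (12·2/9)² = 7.1111, y* = 52.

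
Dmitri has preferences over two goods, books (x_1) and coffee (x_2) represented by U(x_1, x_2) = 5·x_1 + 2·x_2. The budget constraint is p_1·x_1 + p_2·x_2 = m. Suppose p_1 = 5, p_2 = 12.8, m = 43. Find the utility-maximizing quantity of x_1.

x_1* = 8.6

Numerically: x_1* = 8.6, x_2* = 0.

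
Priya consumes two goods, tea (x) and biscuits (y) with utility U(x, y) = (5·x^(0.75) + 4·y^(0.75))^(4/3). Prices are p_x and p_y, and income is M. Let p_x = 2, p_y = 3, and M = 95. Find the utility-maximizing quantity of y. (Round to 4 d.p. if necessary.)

MU_x ∝ 5·x^(-0.25), MU_y ∝ 4·y^(-0.25), so MRS = (5/4)·(y/x)^(0.25) = p_x/p_y.
Solve for the ratio: y/x = [(4/5)·p_x/p_y]^(4).
With the ratio pinned down, the budget gives x* = M/(p_x + p_y·(y/x)) and y* = (y/x)·x*.
Numerically y/x = 0.080909, so x* = 95/(2 + 3·0.080909) = 42.3592 and y* = 0.080909·42.3592 = 3.4272.

y* = 3.4272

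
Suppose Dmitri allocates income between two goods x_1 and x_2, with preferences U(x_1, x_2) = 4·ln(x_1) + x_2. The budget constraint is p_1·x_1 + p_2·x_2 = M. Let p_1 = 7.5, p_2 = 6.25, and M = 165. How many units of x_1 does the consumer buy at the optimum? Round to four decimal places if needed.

x_1* = 3.3333

So x_1*(p_1,p_2) = 4·p_2/p_1, independent of income; and x_2* = (M − 4·p_2)/p_2.
At the given prices: x_1* = 4·6.25/7.5 = 3.3333.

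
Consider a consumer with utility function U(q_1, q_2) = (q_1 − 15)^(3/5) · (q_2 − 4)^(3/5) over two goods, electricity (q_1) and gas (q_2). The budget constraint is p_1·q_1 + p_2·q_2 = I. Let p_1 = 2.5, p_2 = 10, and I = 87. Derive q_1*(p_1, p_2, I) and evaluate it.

q_1* = 16.9

MRS = (q_2−4)/(q_1−15). Tangency with p_1/p_2 gives q_2−4 = (p_1/p_2)·(q_1−15).
Substituting into the budget: q_1* = 15 + 0.5·(I − 15·p_1 − 4·p_2)/p_1, and q_2* = 4 + 0.5·(…)/p_2.
Discretionary income = 87 − 15·2.5 − 4·10 = 9.5; q_1* = 15 + 0.5·9.5/2.5 = 16.9.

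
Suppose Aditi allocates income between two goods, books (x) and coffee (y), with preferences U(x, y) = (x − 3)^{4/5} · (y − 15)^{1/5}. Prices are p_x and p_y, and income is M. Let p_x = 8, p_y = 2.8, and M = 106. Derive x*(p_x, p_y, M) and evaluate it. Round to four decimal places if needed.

After buying the subsistence bundle (3, 15), a share 0.8 of the remaining income goes to x: x* = 3 + 0.8·(M − 3p_x − 15p_y)/p_x.
Discretionary income = 106 − 3·8 − 15·2.8 = 40; x* = 3 + 0.8·40/8 = 7.

x* = 7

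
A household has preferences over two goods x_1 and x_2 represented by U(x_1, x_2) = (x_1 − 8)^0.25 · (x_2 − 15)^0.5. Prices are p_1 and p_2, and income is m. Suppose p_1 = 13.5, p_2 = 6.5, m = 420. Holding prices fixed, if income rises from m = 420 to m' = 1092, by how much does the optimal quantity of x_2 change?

Δx_2* = 68.9231

Let x_1' = x_1−8, x_2' = x_2−15. MRS = (1/2)·x_2'/x_1' = p_1/p_2.
After buying the subsistence bundle (8, 15), a share 1/3 of the remaining income goes to x_1: x_1* = 8 + 1/3·(m − 8p_1 − 15p_2)/p_1.
Discretionary income = 420 − 8·13.5 − 15·6.5 = 214.5; x_2* = 15 + 2/3·214.5/6.5 = 37.
At m' = 1092: x_2* = 105.9231. Change: 105.9231 − 37 = 68.9231.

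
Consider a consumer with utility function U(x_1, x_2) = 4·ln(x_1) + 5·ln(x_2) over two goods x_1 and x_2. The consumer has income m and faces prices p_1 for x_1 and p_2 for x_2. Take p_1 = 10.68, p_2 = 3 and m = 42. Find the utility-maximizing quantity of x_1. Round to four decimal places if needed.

Demand: x_1*(p_1,p_2,m) = 4/9·m/p_1 and x_2* = 5/9·m/p_2.
At p_1=10.68, p_2=3, m=42: x_1* = 4/9·42/10.68 = 1.7478.

x_1* = 1.7478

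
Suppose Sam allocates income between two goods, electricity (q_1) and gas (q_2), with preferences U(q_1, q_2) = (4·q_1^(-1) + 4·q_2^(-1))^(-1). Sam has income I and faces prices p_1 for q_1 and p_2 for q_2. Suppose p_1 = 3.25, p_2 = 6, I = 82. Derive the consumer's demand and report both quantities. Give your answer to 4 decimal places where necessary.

q_1* = 10.6967, q_2* = 7.8726

Substitute q_2 = (q_2/q_1)·q_1 into the budget: q_1* = I/(p_1 + p_2·(q_2/q_1)).
Numerically q_2/q_1 = 0.73598, so q_1* = 82/(3.25 + 6·0.73598) = 10.6967 and q_2* = 0.73598·10.6967 = 7.8726.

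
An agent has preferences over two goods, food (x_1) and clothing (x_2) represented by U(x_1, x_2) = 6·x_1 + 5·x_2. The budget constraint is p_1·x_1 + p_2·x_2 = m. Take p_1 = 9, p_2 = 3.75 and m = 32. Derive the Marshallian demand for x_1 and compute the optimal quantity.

x_1* = 0

Perfect substitutes: compare marginal utility per dollar. 6/p_1 vs 5/p_2 → 0.6667 vs 1.3333.
x_2 gives more utility per dollar, so spend all income on x_2: x_2* = m/p_2, x_1* = 0.
Numerically: x_1* = 0, x_2* = 8.5333.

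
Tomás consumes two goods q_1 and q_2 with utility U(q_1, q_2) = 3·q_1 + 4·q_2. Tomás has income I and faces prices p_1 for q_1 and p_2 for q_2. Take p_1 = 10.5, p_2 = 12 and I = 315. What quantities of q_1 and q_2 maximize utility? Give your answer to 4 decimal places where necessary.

q_1* = 0, q_2* = 26.25

Perfect substitutes: compare marginal utility per dollar. 3/p_1 vs 4/p_2 → 0.2857 vs 0.3333.
q_2 gives more utility per dollar, so spend all income on q_2: q_2* = I/p_2, q_1* = 0.
Numerically: q_1* = 0, q_2* = 26.25.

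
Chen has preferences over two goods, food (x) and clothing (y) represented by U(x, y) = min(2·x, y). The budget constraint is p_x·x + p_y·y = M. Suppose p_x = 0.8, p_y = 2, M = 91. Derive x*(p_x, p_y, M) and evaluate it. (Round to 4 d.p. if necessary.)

Leontief preferences: the optimum is at the kink where x/1 = y/2, i.e. y = 2·x.
Budget: p_x·x + p_y·2·x = M, so (p_x + 2·p_y)·x = M.
Demand: x*(p_x,p_y,M) = M/(p_x + 2·p_y), y* = 2·M/(p_x + 2·p_y).
Here 0.8 + 2·2 = 4.8, giving x* = 18.9583.

x* = 18.9583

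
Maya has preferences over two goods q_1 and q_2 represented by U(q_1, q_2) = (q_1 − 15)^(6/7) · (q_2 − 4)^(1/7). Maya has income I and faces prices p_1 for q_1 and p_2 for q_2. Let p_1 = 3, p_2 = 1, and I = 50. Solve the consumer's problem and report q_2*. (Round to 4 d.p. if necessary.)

q_2* = 4.1429

Discretionary income = 50 − 15·3 − 4·1 = 1; q_2* = 4 + 1/7·1/1 = 4.1429.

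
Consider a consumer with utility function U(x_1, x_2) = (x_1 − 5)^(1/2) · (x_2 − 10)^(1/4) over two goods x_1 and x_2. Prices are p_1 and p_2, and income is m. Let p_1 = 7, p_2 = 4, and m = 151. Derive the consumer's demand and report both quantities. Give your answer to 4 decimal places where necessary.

x_1* = 12.2381, x_2* = 16.3333

Discretionary income = 151 − 5·7 − 10·4 = 76; x_1* = 5 + 2/3·76/7 = 12.2381; x_2* = 10 + 1/3·76/4 = 16.3333.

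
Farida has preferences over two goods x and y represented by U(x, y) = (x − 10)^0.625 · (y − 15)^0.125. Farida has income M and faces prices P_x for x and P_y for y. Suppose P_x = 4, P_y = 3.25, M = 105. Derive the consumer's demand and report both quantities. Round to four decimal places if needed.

x* = 13.3854, y* = 15.8333

Let x' = x−10, y' = y−15. MRS = 5·y'/x' = P_x/P_y.
Substituting into the budget: x* = 10 + 5/6·(M − 10·P_x − 15·P_y)/P_x, and y* = 15 + 1/6·(…)/P_y.
Discretionary income = 105 − 10·4 − 15·3.25 = 16.25; x* = 10 + 5/6·16.25/4 = 13.3854; y* = 15 + 1/6·16.25/3.25 = 15.8333.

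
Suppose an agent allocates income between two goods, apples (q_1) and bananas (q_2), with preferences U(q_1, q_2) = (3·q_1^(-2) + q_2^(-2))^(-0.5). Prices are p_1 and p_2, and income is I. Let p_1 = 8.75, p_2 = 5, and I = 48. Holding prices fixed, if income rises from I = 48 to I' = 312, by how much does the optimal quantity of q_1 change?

Δq_1* = 20.4212

Numerically q_2/q_1 = 0.83555, so q_1* = 48/(8.75 + 5·0.83555) = 3.7129.
At I' = 312: q_1* = 24.1341. Change: 24.1341 − 3.7129 = 20.4212.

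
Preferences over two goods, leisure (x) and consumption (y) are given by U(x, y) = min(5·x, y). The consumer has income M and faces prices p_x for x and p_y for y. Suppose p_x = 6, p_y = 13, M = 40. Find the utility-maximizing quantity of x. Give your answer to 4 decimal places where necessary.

x* = 0.5634

Here 6 + 5·13 = 71, giving x* = 0.5634.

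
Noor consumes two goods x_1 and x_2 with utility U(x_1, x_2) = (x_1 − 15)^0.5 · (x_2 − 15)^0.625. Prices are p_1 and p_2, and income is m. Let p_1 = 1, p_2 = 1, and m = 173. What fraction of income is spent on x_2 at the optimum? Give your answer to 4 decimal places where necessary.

share on x_2 = 0.5459

This is Cobb-Douglas in (x_1−15, x_2−15): tangency gives 0.5·p_2·(x_2−15) = 0.625·p_1·(x_1−15).
After buying the subsistence bundle (15, 15), a share 4/9 of the remaining income goes to x_1: x_1* = 15 + 4/9·(m − 15p_1 − 15p_2)/p_1.
Discretionary income = 173 − 15·1 − 15·1 = 143; x_1* = 15 + 4/9·143/1 = 78.5556; x_2* = 15 + 5/9·143/1 = 94.4444.
Expenditure on x_2: 1·94.4444 = 94.4444; share = 0.5459.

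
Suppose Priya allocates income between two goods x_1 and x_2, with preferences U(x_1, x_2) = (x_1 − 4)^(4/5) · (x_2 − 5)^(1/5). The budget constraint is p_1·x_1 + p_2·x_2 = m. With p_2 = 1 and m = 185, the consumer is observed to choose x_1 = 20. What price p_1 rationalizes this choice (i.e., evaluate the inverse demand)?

p_1 = 7.5

Let x_1' = x_1−4, x_2' = x_2−5. MRS = 4·x_2'/x_1' = p_1/p_2.
After buying the subsistence bundle (4, 5), a share 0.8 of the remaining income goes to x_1: x_1* = 4 + 0.8·(m − 4p_1 − 5p_2)/p_1.
Set x_1* = 20 in the demand function and solve for p_1: p_1 = 7.5.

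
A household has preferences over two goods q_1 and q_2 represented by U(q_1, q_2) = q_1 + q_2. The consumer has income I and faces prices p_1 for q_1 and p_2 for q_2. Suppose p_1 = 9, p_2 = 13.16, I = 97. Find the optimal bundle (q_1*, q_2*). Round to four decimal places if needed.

q_1* = 10.7778, q_2* = 0

Linear utility — the consumer picks whichever good has higher MU/price: 1/9 = 0.1111 vs 1/13.16 = 0.076.
q_1 gives more utility per dollar, so spend all income on q_1: q_1* = I/p_1, q_2* = 0.
Numerically: q_1* = 10.7778, q_2* = 0.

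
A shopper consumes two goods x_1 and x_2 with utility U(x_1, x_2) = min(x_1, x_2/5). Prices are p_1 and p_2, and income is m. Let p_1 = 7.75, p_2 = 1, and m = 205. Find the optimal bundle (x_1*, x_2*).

With perfect complements, no substitution: consume in ratio x_1:x_2 = 1:5.
Budget: p_1·x_1 + p_2·5·x_1 = m, so (p_1 + 5·p_2)·x_1 = m.
Demand: x_1*(p_1,p_2,m) = m/(p_1 + 5·p_2), x_2* = 5·m/(p_1 + 5·p_2).
Here 7.75 + 5·1 = 12.75, giving x_1* = 16.0784 and x_2* = 80.3922.

x_1* = 16.0784, x_2* = 80.3922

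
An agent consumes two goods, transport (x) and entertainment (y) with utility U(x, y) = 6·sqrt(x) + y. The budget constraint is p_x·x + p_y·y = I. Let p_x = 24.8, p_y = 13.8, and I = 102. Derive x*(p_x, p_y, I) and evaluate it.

Plugging in: x* = (3·13.8/24.8)² = 2.7867.

x* = 2.7867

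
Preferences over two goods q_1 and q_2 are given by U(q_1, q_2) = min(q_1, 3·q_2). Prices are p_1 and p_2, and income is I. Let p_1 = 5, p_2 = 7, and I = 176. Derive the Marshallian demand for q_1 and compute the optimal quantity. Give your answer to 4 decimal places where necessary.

Leontief preferences: the optimum is at the kink where q_1/3 = q_2/1, i.e. q_2 = (1/3)·q_1.
Budget: p_1·q_1 + p_2·(1/3)·q_1 = I, so (3·p_1 + p_2)·q_1 = 3·I.
Demand: q_1*(p_1,p_2,I) = 3·I/(3·p_1 + p_2), q_2* = I/(3·p_1 + p_2).
Here 3·5 + 7 = 22, giving q_1* = 24.

q_1* = 24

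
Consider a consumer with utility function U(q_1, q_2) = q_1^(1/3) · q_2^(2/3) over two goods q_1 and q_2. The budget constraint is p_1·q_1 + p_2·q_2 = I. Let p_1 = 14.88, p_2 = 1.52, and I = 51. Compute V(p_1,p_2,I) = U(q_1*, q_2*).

Tangency: MRS = (1/2)·q_2/q_1 = p_1/p_2.
Rearranging, p_2·q_2 = 2·p_1·q_1. Substituting into the budget gives p_1·q_1·(1 + 2) = I.
Demand: q_1*(p_1,p_2,I) = 1/3·I/p_1 and q_2* = 2/3·I/p_2.
At p_1=14.88, p_2=1.52, I=51: q_1* = 1/3·51/14.88 = 1.1425, q_2* = 22.3684.
Utility at the optimum: U(1.1425, 22.3684) = 8.2993.

V = 8.2993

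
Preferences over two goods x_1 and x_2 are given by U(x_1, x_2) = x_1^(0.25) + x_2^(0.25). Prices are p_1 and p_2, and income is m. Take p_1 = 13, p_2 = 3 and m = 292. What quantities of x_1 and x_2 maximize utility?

With the ratio pinned down, the budget gives x_1* = m/(p_1 + p_2·(x_2/x_1)) and x_2* = (x_2/x_1)·x_1*.
Numerically x_2/x_1 = 7.064739, so x_1* = 292/(13 + 3·7.064739) = 8.5395 and x_2* = 7.064739·8.5395 = 60.329.

x_1* = 8.5395, x_2* = 60.329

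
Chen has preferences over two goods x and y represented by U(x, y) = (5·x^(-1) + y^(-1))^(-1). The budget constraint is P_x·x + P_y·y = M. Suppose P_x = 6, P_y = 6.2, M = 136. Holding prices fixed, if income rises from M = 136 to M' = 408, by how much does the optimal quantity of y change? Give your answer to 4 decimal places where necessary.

Substitute y = (y/x)·x into the budget: x* = M/(P_x + P_y·(y/x)).
Numerically y/x = 0.439941, so x* = 136/(6 + 6.2·0.439941) = 15.5827 and y* = 0.439941·15.5827 = 6.8555.
At M' = 408: y* = 20.5664. Change: 20.5664 − 6.8555 = 13.7109.

Δy* = 13.7109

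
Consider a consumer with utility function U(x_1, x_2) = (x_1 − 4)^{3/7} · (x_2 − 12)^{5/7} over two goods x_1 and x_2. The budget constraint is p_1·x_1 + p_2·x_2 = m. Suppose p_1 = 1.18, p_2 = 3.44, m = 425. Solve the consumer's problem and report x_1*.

x_1* = 124.4449

MRS = (3/5)·(x_2−12)/(x_1−4). Tangency with p_1/p_2 gives x_2−12 = (5/3)·(p_1/p_2)·(x_1−4).
Substituting into the budget: x_1* = 4 + 0.375·(m − 4·p_1 − 12·p_2)/p_1, and x_2* = 12 + 0.625·(…)/p_2.
Discretionary income = 425 − 4·1.18 − 12·3.44 = 379; x_1* = 4 + 0.375·379/1.18 = 124.4449.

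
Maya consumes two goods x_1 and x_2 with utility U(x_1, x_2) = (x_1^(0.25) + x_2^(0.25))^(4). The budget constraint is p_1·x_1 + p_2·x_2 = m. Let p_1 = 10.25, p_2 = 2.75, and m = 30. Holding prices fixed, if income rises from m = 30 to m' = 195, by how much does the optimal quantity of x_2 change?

Δx_2* = 36.4749

From the CES first-order condition, (x_2/x_1)^(0.75) = p_1/p_2.
Hence x_2/x_1 = (p_1/p_2)^(1/(0.75)), i.e. raised to the 4/3 power.
Substitute x_2 = (x_2/x_1)·x_1 into the budget: x_1* = m/(p_1 + p_2·(x_2/x_1)).
Numerically x_2/x_1 = 5.779029, so x_1* = 30/(10.25 + 2.75·5.779029) = 1.1476 and x_2* = 5.779029·1.1476 = 6.6318.
At m' = 195: x_2* = 43.1067. Change: 43.1067 − 6.6318 = 36.4749.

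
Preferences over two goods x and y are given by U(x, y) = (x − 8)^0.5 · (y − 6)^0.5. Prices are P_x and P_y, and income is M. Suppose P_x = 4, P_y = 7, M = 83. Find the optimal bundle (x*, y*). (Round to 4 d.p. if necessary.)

MRS = (y−6)/(x−8). Tangency with P_x/P_y gives y−6 = (P_x/P_y)·(x−8).
After buying the subsistence bundle (8, 6), a share 0.5 of the remaining income goes to x: x* = 8 + 0.5·(M − 8P_x − 6P_y)/P_x.
Discretionary income = 83 − 8·4 − 6·7 = 9; x* = 8 + 0.5·9/4 = 9.125; y* = 6 + 0.5·9/7 = 6.6429.

x* = 9.125, y* = 6.6429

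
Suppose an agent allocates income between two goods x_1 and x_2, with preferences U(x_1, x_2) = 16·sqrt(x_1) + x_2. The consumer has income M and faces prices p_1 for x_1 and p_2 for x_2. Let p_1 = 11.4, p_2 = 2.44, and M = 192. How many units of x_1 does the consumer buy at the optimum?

x_1* = 2.9319

Set MRS = p_1/p_2: 8·x_1^(−1/2) = p_1/p_2.
Solve: √x_1 = 8·p_2/p_1, so x_1*(p_1,p_2) = (8·p_2/p_1)², and x_2* = (M − p_1·x_1*)/p_2.
Plugging in: x_1* = (8·2.44/11.4)² = 2.9319.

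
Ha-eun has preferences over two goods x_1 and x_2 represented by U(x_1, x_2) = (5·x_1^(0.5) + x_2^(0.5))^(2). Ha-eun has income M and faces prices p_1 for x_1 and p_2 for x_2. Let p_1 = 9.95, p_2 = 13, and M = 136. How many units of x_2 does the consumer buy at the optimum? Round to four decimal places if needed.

x_2* = 0.3108

MRS = MU_x_1/MU_x_2 = 5·(x_2/x_1)^(0.5). Set equal to p_1/p_2.
Solve for the ratio: x_2/x_1 = [(1/5)·p_1/p_2]^(2).
With the ratio pinned down, the budget gives x_1* = M/(p_1 + p_2·(x_2/x_1)) and x_2* = (x_2/x_1)·x_1*.
Numerically x_2/x_1 = 0.023433, so x_1* = 136/(9.95 + 13·0.023433) = 13.2623 and x_2* = 0.023433·13.2623 = 0.3108.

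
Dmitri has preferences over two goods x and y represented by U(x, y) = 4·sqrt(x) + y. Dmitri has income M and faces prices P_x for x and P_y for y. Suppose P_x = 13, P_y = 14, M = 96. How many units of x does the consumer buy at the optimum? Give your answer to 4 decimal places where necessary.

Set MRS = P_x/P_y: 2·x^(−1/2) = P_x/P_y.
Thus x* = (2·P_y/P_x)² — independent of M — with the rest of income spent on y.
Plugging in: x* = (2·14/13)² = 4.6391.

x* = 4.6391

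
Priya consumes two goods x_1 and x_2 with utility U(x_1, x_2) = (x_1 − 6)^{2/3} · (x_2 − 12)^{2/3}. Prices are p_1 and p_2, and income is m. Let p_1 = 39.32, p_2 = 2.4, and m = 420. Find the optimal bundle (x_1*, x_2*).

x_1* = 7.9746, x_2* = 44.35

This is Cobb-Douglas in (x_1−6, x_2−12): tangency gives 2/3·p_2·(x_2−12) = 2/3·p_1·(x_1−6).
After buying the subsistence bundle (6, 12), a share 0.5 of the remaining income goes to x_1: x_1* = 6 + 0.5·(m − 6p_1 − 12p_2)/p_1.
Discretionary income = 420 − 6·39.32 − 12·2.4 = 155.28; x_1* = 6 + 0.5·155.28/39.32 = 7.9746; x_2* = 12 + 0.5·155.28/2.4 = 44.35.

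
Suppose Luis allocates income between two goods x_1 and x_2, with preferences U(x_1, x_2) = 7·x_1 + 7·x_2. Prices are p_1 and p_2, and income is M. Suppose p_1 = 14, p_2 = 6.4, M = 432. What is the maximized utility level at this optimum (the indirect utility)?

Perfect substitutes: compare marginal utility per dollar. 7/p_1 vs 7/p_2 → 0.5 vs 1.0938.
x_2 gives more utility per dollar, so spend all income on x_2: x_2* = M/p_2, x_1* = 0.
Numerically: x_1* = 0, x_2* = 67.5.
Utility at the optimum: U(0, 67.5) = 472.5.

V = 472.5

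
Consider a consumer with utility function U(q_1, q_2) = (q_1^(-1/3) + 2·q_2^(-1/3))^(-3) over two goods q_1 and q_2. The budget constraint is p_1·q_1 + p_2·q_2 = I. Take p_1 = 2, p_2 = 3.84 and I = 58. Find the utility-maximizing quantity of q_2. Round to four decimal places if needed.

q_2* = 10.0351

MU_q_1 ∝ q_1^(-4/3), MU_q_2 ∝ 2·q_2^(-4/3), so MRS = (1/2)·(q_2/q_1)^(4/3) = p_1/p_2.
Solve for the ratio: q_2/q_1 = [2·p_1/p_2]^(0.75).
Substitute q_2 = (q_2/q_1)·q_1 into the budget: q_1* = I/(p_1 + p_2·(q_2/q_1)).
Numerically q_2/q_1 = 1.03109, so q_1* = 58/(2 + 3.84·1.03109) = 9.7325 and q_2* = 1.03109·9.7325 = 10.0351.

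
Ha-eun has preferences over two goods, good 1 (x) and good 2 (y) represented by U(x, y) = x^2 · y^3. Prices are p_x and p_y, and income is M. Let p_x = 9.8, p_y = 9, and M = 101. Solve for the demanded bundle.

x* = 4.1224, y* = 6.7333

MU_x/MU_y = (2·y)/(3·x); tangency sets this equal to p_x/p_y.
So 2·p_y·y = 3·p_x·x; combined with the budget, a share 0.4 of income goes to x.
Demand: x*(p_x,p_y,M) = 0.4·M/p_x and y* = 0.6·M/p_y.
At p_x=9.8, p_y=9, M=101: x* = 0.4·101/9.8 = 4.1224, y* = 6.7333.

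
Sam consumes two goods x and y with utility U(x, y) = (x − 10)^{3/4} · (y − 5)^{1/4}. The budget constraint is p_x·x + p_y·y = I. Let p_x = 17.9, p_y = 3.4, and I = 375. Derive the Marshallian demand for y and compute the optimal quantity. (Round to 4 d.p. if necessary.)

y* = 18.1618

After buying the subsistence bundle (10, 5), a share 0.75 of the remaining income goes to x: x* = 10 + 0.75·(I − 10p_x − 5p_y)/p_x.
Discretionary income = 375 − 10·17.9 − 5·3.4 = 179; y* = 5 + 0.25·179/3.4 = 18.1618.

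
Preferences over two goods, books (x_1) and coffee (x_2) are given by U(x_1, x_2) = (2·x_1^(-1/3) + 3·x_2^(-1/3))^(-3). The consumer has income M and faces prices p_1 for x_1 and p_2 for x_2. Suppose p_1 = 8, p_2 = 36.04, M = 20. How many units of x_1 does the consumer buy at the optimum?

x_1* = 0.8404

Numerically x_2/x_1 = 0.438326, so x_1* = 20/(8 + 36.04·0.438326) = 0.8404.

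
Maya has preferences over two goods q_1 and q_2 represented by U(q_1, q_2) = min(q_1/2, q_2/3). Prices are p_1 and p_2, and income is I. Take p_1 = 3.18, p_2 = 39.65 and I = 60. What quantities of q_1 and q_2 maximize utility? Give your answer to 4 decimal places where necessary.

Leontief preferences: the optimum is at the kink where q_1/2 = q_2/3, i.e. q_2 = (3/2)·q_1.
Budget: p_1·q_1 + p_2·(3/2)·q_1 = I, so (2·p_1 + 3·p_2)·q_1 = 2·I.
Demand: q_1*(p_1,p_2,I) = 2·I/(2·p_1 + 3·p_2), q_2* = 3·I/(2·p_1 + 3·p_2).
Here 2·3.18 + 3·39.65 = 125.31, giving q_1* = 0.9576 and q_2* = 1.4364.

q_1* = 0.9576, q_2* = 1.4364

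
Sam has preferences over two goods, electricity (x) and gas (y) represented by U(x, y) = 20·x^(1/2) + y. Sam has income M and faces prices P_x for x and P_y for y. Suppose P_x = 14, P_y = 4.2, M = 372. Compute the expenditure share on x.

share on x = 0.3387

Thus x* = (10·P_y/P_x)² — independent of M — with the rest of income spent on y.
Plugging in: x* = (10·4.2/14)² = 9, y* = 58.5714.
Expenditure on x: 14·9 = 126; share = 0.3387.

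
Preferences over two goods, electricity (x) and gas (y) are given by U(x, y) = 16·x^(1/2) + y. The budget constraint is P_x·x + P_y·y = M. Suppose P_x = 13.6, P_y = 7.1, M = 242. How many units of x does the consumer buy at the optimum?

x* = 17.4429

Thus x* = (8·P_y/P_x)² — independent of M — with the rest of income spent on y.
Plugging in: x* = (8·7.1/13.6)² = 17.4429.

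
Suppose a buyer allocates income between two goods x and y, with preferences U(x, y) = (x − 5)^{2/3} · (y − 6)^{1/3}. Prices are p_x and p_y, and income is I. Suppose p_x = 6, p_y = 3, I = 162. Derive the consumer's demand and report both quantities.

x* = 17.6667, y* = 18.6667

MRS = 2·(y−6)/(x−5). Tangency with p_x/p_y gives y−6 = (1/2)·(p_x/p_y)·(x−5).
Substituting into the budget: x* = 5 + 2/3·(I − 5·p_x − 6·p_y)/p_x, and y* = 6 + 1/3·(…)/p_y.
Discretionary income = 162 − 5·6 − 6·3 = 114; x* = 5 + 2/3·114/6 = 17.6667; y* = 6 + 1/3·114/3 = 18.6667.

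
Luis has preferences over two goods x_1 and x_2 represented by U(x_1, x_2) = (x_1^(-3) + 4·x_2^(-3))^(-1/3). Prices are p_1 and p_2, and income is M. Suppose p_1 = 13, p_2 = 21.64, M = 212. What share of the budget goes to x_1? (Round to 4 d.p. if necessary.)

share on x_1 = 0.3255

MRS = MU_x_1/MU_x_2 = (1/4)·(x_2/x_1)^(4). Set equal to p_1/p_2.
Hence x_2/x_1 = (4·p_1/p_2)^(1/(4)), i.e. raised to the 0.25 power.
With the ratio pinned down, the budget gives x_1* = M/(p_1 + p_2·(x_2/x_1)) and x_2* = (x_2/x_1)·x_1*.
Numerically x_2/x_1 = 1.245049, so x_1* = 212/(13 + 21.64·1.245049) = 5.3076 and x_2* = 1.245049·5.3076 = 6.6082.
Expenditure on x_1: 13·5.3076 = 68.9986; share = 0.3255.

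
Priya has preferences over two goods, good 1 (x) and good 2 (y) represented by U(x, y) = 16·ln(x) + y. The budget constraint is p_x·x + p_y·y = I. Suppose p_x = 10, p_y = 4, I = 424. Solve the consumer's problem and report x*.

x* = 6.4

So x*(p_x,p_y) = 16·p_y/p_x, independent of income; and y* = (I − 16·p_y)/p_y.
At the given prices: x* = 16·4/10 = 6.4.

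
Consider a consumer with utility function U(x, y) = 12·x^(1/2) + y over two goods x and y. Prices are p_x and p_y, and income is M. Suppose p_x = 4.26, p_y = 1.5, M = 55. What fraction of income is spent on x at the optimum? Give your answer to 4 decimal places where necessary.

Solve: √x = 6·p_y/p_x, so x*(p_x,p_y) = (6·p_y/p_x)², and y* = (M − p_x·x*)/p_y.
Plugging in: x* = (6·1.5/4.26)² = 4.4634, y* = 23.9906.
Expenditure on x: 4.26·4.4634 = 19.0141; share = 0.3457.

share on x = 0.3457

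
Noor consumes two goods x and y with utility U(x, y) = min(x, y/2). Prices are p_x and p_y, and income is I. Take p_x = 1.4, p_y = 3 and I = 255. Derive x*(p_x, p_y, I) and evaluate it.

x* = 34.4595

With perfect complements, no substitution: consume in ratio x:y = 1:2.
Budget: p_x·x + p_y·2·x = I, so (p_x + 2·p_y)·x = I.
Demand: x*(p_x,p_y,I) = I/(p_x + 2·p_y), y* = 2·I/(p_x + 2·p_y).
Here 1.4 + 2·3 = 7.4, giving x* = 34.4595.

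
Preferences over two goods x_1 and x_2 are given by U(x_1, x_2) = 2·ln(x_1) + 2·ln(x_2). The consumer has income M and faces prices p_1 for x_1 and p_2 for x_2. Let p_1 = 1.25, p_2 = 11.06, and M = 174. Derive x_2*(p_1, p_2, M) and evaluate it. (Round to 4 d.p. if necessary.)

Tangency: MRS = x_2/x_1 = p_1/p_2.
So 2·p_2·x_2 = 2·p_1·x_1; combined with the budget, a share 0.5 of income goes to x_1.
Demand: x_1*(p_1,p_2,M) = 0.5·M/p_1 and x_2* = 0.5·M/p_2.
At p_1=1.25, p_2=11.06, M=174: x_2* = 0.5·174/11.06 = 7.8662.

x_2* = 7.8662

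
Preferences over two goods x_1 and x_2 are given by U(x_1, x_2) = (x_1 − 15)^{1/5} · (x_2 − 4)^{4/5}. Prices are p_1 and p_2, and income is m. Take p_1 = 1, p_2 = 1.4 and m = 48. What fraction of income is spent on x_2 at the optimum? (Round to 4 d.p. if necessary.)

MRS = (1/4)·(x_2−4)/(x_1−15). Tangency with p_1/p_2 gives x_2−4 = 4·(p_1/p_2)·(x_1−15).
After buying the subsistence bundle (15, 4), a share 0.2 of the remaining income goes to x_1: x_1* = 15 + 0.2·(m − 15p_1 − 4p_2)/p_1.
Discretionary income = 48 − 15·1 − 4·1.4 = 27.4; x_1* = 15 + 0.2·27.4/1 = 20.48; x_2* = 4 + 0.8·27.4/1.4 = 19.6571.
Expenditure on x_2: 1.4·19.6571 = 27.52; share = 0.5733.

share on x_2 = 0.5733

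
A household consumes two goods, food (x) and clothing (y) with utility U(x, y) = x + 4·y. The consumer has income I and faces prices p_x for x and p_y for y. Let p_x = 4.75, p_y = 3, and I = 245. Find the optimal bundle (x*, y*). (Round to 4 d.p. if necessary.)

Perfect substitutes: compare marginal utility per dollar. 1/p_x vs 4/p_y → 0.2105 vs 1.3333.
y gives more utility per dollar, so spend all income on y: y* = I/p_y, x* = 0.
Numerically: x* = 0, y* = 81.6667.

x* = 0, y* = 81.6667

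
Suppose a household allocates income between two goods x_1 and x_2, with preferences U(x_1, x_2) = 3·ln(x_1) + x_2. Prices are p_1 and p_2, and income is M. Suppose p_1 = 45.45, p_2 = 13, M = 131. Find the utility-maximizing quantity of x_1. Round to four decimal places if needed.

x_1* = 0.8581

Set MRS = p_1/p_2: (3/x_1)/1 = p_1/p_2.
So x_1*(p_1,p_2) = 3·p_2/p_1, independent of income; and x_2* = (M − 3·p_2)/p_2.
At the given prices: x_1* = 3·13/45.45 = 0.8581.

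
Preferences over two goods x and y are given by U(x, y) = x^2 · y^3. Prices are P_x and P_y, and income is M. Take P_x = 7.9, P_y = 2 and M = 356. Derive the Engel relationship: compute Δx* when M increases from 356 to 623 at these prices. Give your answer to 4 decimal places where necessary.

Tangency: MRS = (2/3)·y/x = P_x/P_y.
Rearranging, P_y·y = (3/2)·P_x·x. Substituting into the budget gives P_x·x·(1 + (3/2)) = M.
Demand: x*(P_x,P_y,M) = 0.4·M/P_x and y* = 0.6·M/P_y.
At P_x=7.9, P_y=2, M=356: x* = 0.4·356/7.9 = 18.0253.
At M' = 623: x* = 31.5443. Change: 31.5443 − 18.0253 = 13.519.

Δx* = 13.519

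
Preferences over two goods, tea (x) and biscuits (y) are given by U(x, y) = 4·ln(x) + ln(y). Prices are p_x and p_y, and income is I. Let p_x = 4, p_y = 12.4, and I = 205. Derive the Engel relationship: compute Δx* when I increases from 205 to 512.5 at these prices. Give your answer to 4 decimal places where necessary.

Tangency: MRS = 4·y/x = p_x/p_y.
Rearranging, p_y·y = (1/4)·p_x·x. Substituting into the budget gives p_x·x·(1 + (1/4)) = I.
Demand: x*(p_x,p_y,I) = 0.8·I/p_x and y* = 0.2·I/p_y.
At p_x=4, p_y=12.4, I=205: x* = 0.8·205/4 = 41.
At I' = 512.5: x* = 102.5. Change: 102.5 − 41 = 61.5.

Δx* = 61.5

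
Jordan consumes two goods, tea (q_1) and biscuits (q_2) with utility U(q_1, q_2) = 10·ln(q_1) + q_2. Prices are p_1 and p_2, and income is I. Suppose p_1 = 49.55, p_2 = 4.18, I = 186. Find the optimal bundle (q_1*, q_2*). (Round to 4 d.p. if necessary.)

MU_q_1 = 10/q_1, MU_q_2 = 1. Tangency: 10/q_1 = p_1/p_2.
So q_1*(p_1,p_2) = 10·p_2/p_1, independent of income; and q_2* = (I − 10·p_2)/p_2.
At the given prices: q_1* = 10·4.18/49.55 = 0.8436, and q_2* = 34.4976.

q_1* = 0.8436, q_2* = 34.4976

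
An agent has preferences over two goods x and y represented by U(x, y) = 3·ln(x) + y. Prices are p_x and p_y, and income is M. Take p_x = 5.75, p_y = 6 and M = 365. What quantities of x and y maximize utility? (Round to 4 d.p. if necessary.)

MU_x = 3/x, MU_y = 1. Tangency: 3/x = p_x/p_y.
So x*(p_x,p_y) = 3·p_y/p_x, independent of income; and y* = (M − 3·p_y)/p_y.
At the given prices: x* = 3·6/5.75 = 3.1304, and y* = 57.8333.

x* = 3.1304, y* = 57.8333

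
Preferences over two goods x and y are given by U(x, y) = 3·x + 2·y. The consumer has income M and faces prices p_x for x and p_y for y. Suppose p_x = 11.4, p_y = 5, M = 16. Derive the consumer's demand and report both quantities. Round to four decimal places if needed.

Linear utility — the consumer picks whichever good has higher MU/price: 3/11.4 = 0.2632 vs 2/5 = 0.4.
y gives more utility per dollar, so spend all income on y: y* = M/p_y, x* = 0.
Numerically: x* = 0, y* = 3.2.

x* = 0, y* = 3.2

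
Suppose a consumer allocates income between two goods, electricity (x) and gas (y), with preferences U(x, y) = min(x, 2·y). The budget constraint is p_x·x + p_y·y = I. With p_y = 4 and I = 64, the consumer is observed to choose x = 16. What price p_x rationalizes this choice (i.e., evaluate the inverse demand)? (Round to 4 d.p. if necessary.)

p_x = 2

Leontief preferences: the optimum is at the kink where x/2 = y/1, i.e. y = (1/2)·x.
Budget: p_x·x + p_y·(1/2)·x = I, so (2·p_x + p_y)·x = 2·I.
Demand: x*(p_x,p_y,I) = 2·I/(2·p_x + p_y), y* = I/(2·p_x + p_y).
Set x* = 16 in the demand function and solve for p_x: p_x = 2.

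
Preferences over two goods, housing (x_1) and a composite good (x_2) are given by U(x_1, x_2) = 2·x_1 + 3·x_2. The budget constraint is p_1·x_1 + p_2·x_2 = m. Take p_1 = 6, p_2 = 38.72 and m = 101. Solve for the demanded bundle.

Perfect substitutes: compare marginal utility per dollar. 2/p_1 vs 3/p_2 → 0.3333 vs 0.0775.
x_1 gives more utility per dollar, so spend all income on x_1: x_1* = m/p_1, x_2* = 0.
Numerically: x_1* = 16.8333, x_2* = 0.

x_1* = 16.8333, x_2* = 0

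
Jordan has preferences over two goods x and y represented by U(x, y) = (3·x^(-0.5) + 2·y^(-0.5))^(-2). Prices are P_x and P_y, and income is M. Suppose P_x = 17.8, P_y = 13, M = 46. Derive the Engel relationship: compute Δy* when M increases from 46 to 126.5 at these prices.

With the ratio pinned down, the budget gives x* = M/(P_x + P_y·(y/x)) and y* = (y/x)·x*.
Numerically y/x = 0.941001, so x* = 46/(17.8 + 13·0.941001) = 1.5316 and y* = 0.941001·1.5316 = 1.4413.
At M' = 126.5: y* = 3.9635. Change: 3.9635 − 1.4413 = 2.5222.

Δy* = 2.5222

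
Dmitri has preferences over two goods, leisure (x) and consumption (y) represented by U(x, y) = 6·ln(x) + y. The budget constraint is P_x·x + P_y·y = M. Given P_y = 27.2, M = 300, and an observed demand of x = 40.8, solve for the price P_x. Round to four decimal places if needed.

P_x = 4

Set MRS = P_x/P_y: (6/x)/1 = P_x/P_y.
So x*(P_x,P_y) = 6·P_y/P_x, independent of income; and y* = (M − 6·P_y)/P_y.
Set x* = 40.8 in the demand function and solve for P_x: P_x = 4.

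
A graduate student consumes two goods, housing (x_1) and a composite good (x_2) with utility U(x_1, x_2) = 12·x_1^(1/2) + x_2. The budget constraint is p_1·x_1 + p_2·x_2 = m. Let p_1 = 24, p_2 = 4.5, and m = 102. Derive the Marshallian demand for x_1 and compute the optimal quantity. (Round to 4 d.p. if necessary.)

x_1* = 1.2656

MU_x_1 = 6/√x_1, MU_x_2 = 1. Tangency: 6/√x_1 = p_1/p_2.
Solve: √x_1 = 6·p_2/p_1, so x_1*(p_1,p_2) = (6·p_2/p_1)², and x_2* = (m − p_1·x_1*)/p_2.
Plugging in: x_1* = (6·4.5/24)² = 1.2656.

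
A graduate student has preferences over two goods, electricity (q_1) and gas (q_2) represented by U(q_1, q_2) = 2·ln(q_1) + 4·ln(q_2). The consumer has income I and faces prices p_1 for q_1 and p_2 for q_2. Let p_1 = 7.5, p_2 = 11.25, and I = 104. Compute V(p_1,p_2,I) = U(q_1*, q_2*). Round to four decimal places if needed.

MU_q_1/MU_q_2 = (2·q_2)/(4·q_1); tangency sets this equal to p_1/p_2.
So 2·p_2·q_2 = 4·p_1·q_1; combined with the budget, a share 1/3 of income goes to q_1.
Demand: q_1*(p_1,p_2,I) = 1/3·I/p_1 and q_2* = 2/3·I/p_2.
At p_1=7.5, p_2=11.25, I=104: q_1* = 1/3·104/7.5 = 4.6222, q_2* = 6.163.
Utility at the optimum: U(4.6222, 6.163) = 10.336.

V = 10.336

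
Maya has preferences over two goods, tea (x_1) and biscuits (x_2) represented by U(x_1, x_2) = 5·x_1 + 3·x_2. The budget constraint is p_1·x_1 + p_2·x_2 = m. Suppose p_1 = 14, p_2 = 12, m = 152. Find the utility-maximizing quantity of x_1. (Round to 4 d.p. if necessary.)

x_1* = 10.8571

Numerically: x_1* = 10.8571, x_2* = 0.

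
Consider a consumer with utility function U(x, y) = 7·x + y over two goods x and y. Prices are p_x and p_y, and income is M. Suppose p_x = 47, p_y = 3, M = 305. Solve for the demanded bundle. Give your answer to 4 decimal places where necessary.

x* = 0, y* = 101.6667

Perfect substitutes: compare marginal utility per dollar. 7/p_x vs 1/p_y → 0.1489 vs 0.3333.
y gives more utility per dollar, so spend all income on y: y* = M/p_y, x* = 0.
Numerically: x* = 0, y* = 101.6667.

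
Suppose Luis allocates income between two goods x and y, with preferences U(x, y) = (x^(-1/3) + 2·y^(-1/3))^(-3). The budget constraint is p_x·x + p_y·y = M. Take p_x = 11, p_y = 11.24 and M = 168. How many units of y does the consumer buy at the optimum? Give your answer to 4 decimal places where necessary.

MU_x ∝ x^(-4/3), MU_y ∝ 2·y^(-4/3), so MRS = (1/2)·(y/x)^(4/3) = p_x/p_y.
Solve for the ratio: y/x = [2·p_x/p_y]^(0.75).
With the ratio pinned down, the budget gives x* = M/(p_x + p_y·(y/x)) and y* = (y/x)·x*.
Numerically y/x = 1.654788, so x* = 168/(11 + 11.24·1.654788) = 5.6757 and y* = 1.654788·5.6757 = 9.3921.

y* = 9.3921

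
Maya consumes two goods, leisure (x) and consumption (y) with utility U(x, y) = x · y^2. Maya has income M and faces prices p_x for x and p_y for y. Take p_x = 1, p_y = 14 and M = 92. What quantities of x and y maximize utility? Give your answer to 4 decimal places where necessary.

x* = 30.6667, y* = 4.381

Tangency: MRS = (1/2)·y/x = p_x/p_y.
So p_y·y = 2·p_x·x; combined with the budget, a share 1/3 of income goes to x.
Demand: x*(p_x,p_y,M) = 1/3·M/p_x and y* = 2/3·M/p_y.
At p_x=1, p_y=14, M=92: x* = 1/3·92/1 = 30.6667, y* = 4.381.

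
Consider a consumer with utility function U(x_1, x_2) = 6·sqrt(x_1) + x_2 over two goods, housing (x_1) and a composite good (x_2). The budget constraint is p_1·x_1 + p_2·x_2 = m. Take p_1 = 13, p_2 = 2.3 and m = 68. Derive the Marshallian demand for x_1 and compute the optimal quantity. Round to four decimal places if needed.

x_1* = 0.2817

Solve: √x_1 = 3·p_2/p_1, so x_1*(p_1,p_2) = (3·p_2/p_1)², and x_2* = (m − p_1·x_1*)/p_2.
Plugging in: x_1* = (3·2.3/13)² = 0.2817.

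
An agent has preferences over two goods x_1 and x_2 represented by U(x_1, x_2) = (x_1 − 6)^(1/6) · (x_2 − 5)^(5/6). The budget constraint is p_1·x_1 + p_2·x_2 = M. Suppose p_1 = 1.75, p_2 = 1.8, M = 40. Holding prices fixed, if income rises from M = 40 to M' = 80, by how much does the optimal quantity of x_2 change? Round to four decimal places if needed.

Δx_2* = 18.5185

This is Cobb-Douglas in (x_1−6, x_2−5): tangency gives 1/6·p_2·(x_2−5) = 5/6·p_1·(x_1−6).
After buying the subsistence bundle (6, 5), a share 1/6 of the remaining income goes to x_1: x_1* = 6 + 1/6·(M − 6p_1 − 5p_2)/p_1.
Discretionary income = 40 − 6·1.75 − 5·1.8 = 20.5; x_2* = 5 + 5/6·20.5/1.8 = 14.4907.
At M' = 80: x_2* = 33.0093. Change: 33.0093 − 14.4907 = 18.5185.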